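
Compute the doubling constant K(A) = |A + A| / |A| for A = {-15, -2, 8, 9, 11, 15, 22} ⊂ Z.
K = |A + A| / |A| = 24/7

Enumerate A + A = {a + b : a, b ∈ A}. With |A| = 7, there are |A|^2 = 49 ordered sum pairs; collecting distinct values, A + A = {-30, -17, -7, -6, -4, 0, 6, 7, 9, 13, 16, 17, 18, 19, 20, 22, 23, 24, 26, 30, 31, 33, 37, 44}, so |A + A| = 24. Thus K = 24/7. For comparison, the minimum possible |A + A| over all 7-element sets is 2·7 − 1 = 13 (so min K = 13/7), attained only by arithmetic progressions.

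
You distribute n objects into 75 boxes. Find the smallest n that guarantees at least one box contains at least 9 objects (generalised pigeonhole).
n = (9 − 1)·75 + 1 = 601

By the generalised pigeonhole principle, to guarantee some box contains ≥ r objects we need more than (r − 1) · k objects total. Threshold: n = (r − 1) · k + 1. With r = 9 and k = 75: n = 8 · 75 + 1 = 600 + 1 = 601. For n = 600 = 8 · 75, we can put exactly 8 objects in every box, avoiding 9 in any single one — so 601 is tight.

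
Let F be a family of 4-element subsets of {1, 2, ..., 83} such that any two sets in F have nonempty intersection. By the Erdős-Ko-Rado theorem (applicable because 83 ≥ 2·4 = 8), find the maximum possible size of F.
max |F| = C(82, 3) = 88560

The Erdős-Ko-Rado theorem states: for n ≥ 2k, an intersecting family of k-subsets of an n-element set has size at most C(n − 1, k − 1), with equality for 'star' families {A ⊆ [n] : |A| = k, i ∈ A} (fix an element i). For n = 83, k = 4: C(82, 3) = 88560.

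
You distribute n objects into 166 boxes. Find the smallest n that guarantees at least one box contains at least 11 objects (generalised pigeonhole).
n = (11 − 1)·166 + 1 = 1661

By the generalised pigeonhole principle, to guarantee some box contains ≥ r objects we need more than (r − 1) · k objects total. Threshold: n = (r − 1) · k + 1. With r = 11 and k = 166: n = 10 · 166 + 1 = 1660 + 1 = 1661. For n = 1660 = 10 · 166, we can put exactly 10 objects in every box, avoiding 11 in any single one — so 1661 is tight.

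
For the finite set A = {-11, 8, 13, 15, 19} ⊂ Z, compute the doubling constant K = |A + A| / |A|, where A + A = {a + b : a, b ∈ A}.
K = |A + A| / |A| = 15/5 = 3

Enumerate A + A = {a + b : a, b ∈ A}. With |A| = 5, there are |A|^2 = 25 ordered sum pairs; collecting distinct values, A + A = {-22, -3, 2, 4, 8, 16, 21, 23, 26, 27, 28, 30, 32, 34, 38}, so |A + A| = 15. Thus K = 15/5 = 3. For comparison, the minimum possible |A + A| over all 5-element sets is 2·5 − 1 = 9 (so min K = 9/5), attained only by arithmetic progressions.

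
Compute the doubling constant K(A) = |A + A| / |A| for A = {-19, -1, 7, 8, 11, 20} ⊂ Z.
K = |A + A| / |A| = 20/6 = 10/3

Enumerate A + A = {a + b : a, b ∈ A}. With |A| = 6, there are |A|^2 = 36 ordered sum pairs; collecting distinct values, A + A = {-38, -20, -12, -11, -8, -2, 1, 6, 7, 10, 14, 15, 16, 18, 19, 22, 27, 28, 31, 40}, so |A + A| = 20. Thus K = 20/6 = 10/3. For comparison, the minimum possible |A + A| over all 6-element sets is 2·6 − 1 = 11 (so min K = 11/6), attained only by arithmetic progressions.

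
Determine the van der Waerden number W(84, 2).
W(84, 2) = 84 + 1 = 85

A 2-term AP is any pair of integers, so a monochromatic 2-AP exists iff some colour is used at least twice. With 84 colours, the colouring i ↦ i on {1, ..., 84} uses each colour once, avoiding any monochromatic pair, so W(84, 2) > 84. For {1, ..., 85}, pigeonhole forces two integers of the same colour, which form a monochromatic 2-AP. Hence W(84, 2) = 85.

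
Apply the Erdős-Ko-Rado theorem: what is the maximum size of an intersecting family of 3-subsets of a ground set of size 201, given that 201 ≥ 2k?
max |F| = C(200, 2) = 19900

The Erdős-Ko-Rado theorem states: for n ≥ 2k, an intersecting family of k-subsets of an n-element set has size at most C(n − 1, k − 1), with equality for 'star' families {A ⊆ [n] : |A| = k, i ∈ A} (fix an element i). For n = 201, k = 3: C(200, 2) = 19900.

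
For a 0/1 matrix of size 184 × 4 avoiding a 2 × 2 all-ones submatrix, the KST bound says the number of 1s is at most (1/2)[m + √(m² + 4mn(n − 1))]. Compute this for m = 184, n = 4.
z(184, 4; 2, 2) ≤ (1/2)[184 + √(184² + 4·184·4·3)] = (1/2)[184 + √42688] = 195.3054

Kővári–Sós–Turán: let r_1, ..., r_184 be the row sums and z = Σ r_i the total number of 1s. Each pair of columns can share at most one row with both entries 1 (else a 2×2 all-ones block appears), so Σ_i C(r_i, 2) ≤ C(4, 2) = 6. By convexity Σ_i C(r_i, 2) ≥ 184·C(z/184, 2) = z(z − 184)/(2·184), giving z² − 184z − 184·4·3 ≤ 0 and hence z ≤ (1/2)[184 + √(33856 + 4·2208)] = (1/2)[184 + √42688] ≈ (1/2)(184 + 206.6107) = 195.3054.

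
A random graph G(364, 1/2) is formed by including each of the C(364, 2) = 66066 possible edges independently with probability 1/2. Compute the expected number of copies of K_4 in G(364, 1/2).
E[# K_4] = C(364, 4) · (1/2)^C(4, 2) = 719469751 / 2^6 = 11241714.859375

For each 4-subset S of vertices (there are C(364, 4) = 719469751 such S), let X_S = 1 if S induces a K_4 (all C(4, 2) = 6 edges present). Then P(X_S = 1) = (1/2)^6 = 1/64. By linearity of expectation, E[# K_4] = C(364, 4) · (1/2)^6 = 719469751 / 64 = 11241714.859375.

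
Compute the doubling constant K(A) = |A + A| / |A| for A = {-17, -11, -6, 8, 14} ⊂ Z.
K = |A + A| / |A| = 14/5

Enumerate A + A = {a + b : a, b ∈ A}. With |A| = 5, there are |A|^2 = 25 ordered sum pairs; collecting distinct values, A + A = {-34, -28, -23, -22, -17, -12, -9, -3, 2, 3, 8, 16, 22, 28}, so |A + A| = 14. Thus K = 14/5. For comparison, the minimum possible |A + A| over all 5-element sets is 2·5 − 1 = 9 (so min K = 9/5), attained only by arithmetic progressions.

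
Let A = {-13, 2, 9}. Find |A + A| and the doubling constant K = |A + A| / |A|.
K = |A + A| / |A| = 6/3 = 2

Enumerate A + A = {a + b : a, b ∈ A}. With |A| = 3, there are |A|^2 = 9 ordered sum pairs; collecting distinct values, A + A = {-26, -11, -4, 4, 11, 18}, so |A + A| = 6. Thus K = 6/3 = 2. For comparison, the minimum possible |A + A| over all 3-element sets is 2·3 − 1 = 5 (so min K = 5/3), attained only by arithmetic progressions.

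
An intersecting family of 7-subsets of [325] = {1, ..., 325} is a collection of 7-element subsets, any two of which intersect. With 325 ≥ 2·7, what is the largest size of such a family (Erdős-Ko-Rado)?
max |F| = C(324, 6) = 1533615896736

The Erdős-Ko-Rado theorem states: for n ≥ 2k, an intersecting family of k-subsets of an n-element set has size at most C(n − 1, k − 1), with equality for 'star' families {A ⊆ [n] : |A| = k, i ∈ A} (fix an element i). For n = 325, k = 7: C(324, 6) = 1533615896736.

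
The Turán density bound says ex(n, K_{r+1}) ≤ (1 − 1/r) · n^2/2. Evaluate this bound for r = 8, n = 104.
Turán density bound = (7/8) · 104^2/2 = 4732

Turán's theorem: ex(n, K_{r+1}) is achieved by the complete r-partite Turán graph T(n, r) with parts as balanced as possible, and is at most (1 − 1/r) · n^2/2. For r = 8, n = 104: the density bound is (7/8) · 10816/2 = 4732. Since 8 ∣ 104, the Turán graph T(104, 8) has parts of equal size 13, and its edge count e(T(104, 8)) = 4732 attains the density bound exactly.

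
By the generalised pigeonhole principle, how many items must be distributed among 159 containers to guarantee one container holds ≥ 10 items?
n = (10 − 1)·159 + 1 = 1432

By the generalised pigeonhole principle, to guarantee some box contains ≥ r objects we need more than (r − 1) · k objects total. Threshold: n = (r − 1) · k + 1. With r = 10 and k = 159: n = 9 · 159 + 1 = 1431 + 1 = 1432. For n = 1431 = 9 · 159, we can put exactly 9 objects in every box, avoiding 10 in any single one — so 1432 is tight.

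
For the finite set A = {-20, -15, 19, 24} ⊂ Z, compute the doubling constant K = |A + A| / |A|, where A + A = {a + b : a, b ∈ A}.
K = |A + A| / |A| = 9/4

Enumerate A + A = {a + b : a, b ∈ A}. With |A| = 4, there are |A|^2 = 16 ordered sum pairs; collecting distinct values, A + A = {-40, -35, -30, -1, 4, 9, 38, 43, 48}, so |A + A| = 9. Thus K = 9/4. For comparison, the minimum possible |A + A| over all 4-element sets is 2·4 − 1 = 7 (so min K = 7/4), attained only by arithmetic progressions.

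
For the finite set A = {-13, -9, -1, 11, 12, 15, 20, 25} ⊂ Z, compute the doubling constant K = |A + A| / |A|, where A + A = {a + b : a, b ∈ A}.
K = |A + A| / |A| = 31/8

Enumerate A + A = {a + b : a, b ∈ A}. With |A| = 8, there are |A|^2 = 64 ordered sum pairs; collecting distinct values, A + A = {-26, -22, -18, -14, -10, -2, -1, 2, 3, 6, 7, 10, 11, 12, 14, 16, 19, 22, 23, 24, 26, 27, 30, 31, 32, 35, 36, 37, 40, 45, 50}, so |A + A| = 31. Thus K = 31/8. For comparison, the minimum possible |A + A| over all 8-element sets is 2·8 − 1 = 15 (so min K = 15/8), attained only by arithmetic progressions.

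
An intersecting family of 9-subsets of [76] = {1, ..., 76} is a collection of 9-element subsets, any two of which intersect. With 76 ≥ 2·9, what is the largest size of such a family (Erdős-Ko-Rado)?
max |F| = C(75, 8) = 16871053725

The Erdős-Ko-Rado theorem states: for n ≥ 2k, an intersecting family of k-subsets of an n-element set has size at most C(n − 1, k − 1), with equality for 'star' families {A ⊆ [n] : |A| = k, i ∈ A} (fix an element i). For n = 76, k = 9: C(75, 8) = 16871053725.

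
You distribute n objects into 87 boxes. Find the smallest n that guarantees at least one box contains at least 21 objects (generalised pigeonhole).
n = (21 − 1)·87 + 1 = 1741

By the generalised pigeonhole principle, to guarantee some box contains ≥ r objects we need more than (r − 1) · k objects total. Threshold: n = (r − 1) · k + 1. With r = 21 and k = 87: n = 20 · 87 + 1 = 1740 + 1 = 1741. For n = 1740 = 20 · 87, we can put exactly 20 objects in every box, avoiding 21 in any single one — so 1741 is tight.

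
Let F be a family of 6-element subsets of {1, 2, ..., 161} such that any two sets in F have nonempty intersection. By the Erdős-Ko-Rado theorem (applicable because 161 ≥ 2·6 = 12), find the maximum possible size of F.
max |F| = C(160, 5) = 820384032

The Erdős-Ko-Rado theorem states: for n ≥ 2k, an intersecting family of k-subsets of an n-element set has size at most C(n − 1, k − 1), with equality for 'star' families {A ⊆ [n] : |A| = k, i ∈ A} (fix an element i). For n = 161, k = 6: C(160, 5) = 820384032.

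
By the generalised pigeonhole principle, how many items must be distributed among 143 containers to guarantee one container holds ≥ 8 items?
n = (8 − 1)·143 + 1 = 1002

By the generalised pigeonhole principle, to guarantee some box contains ≥ r objects we need more than (r − 1) · k objects total. Threshold: n = (r − 1) · k + 1. With r = 8 and k = 143: n = 7 · 143 + 1 = 1001 + 1 = 1002. For n = 1001 = 7 · 143, we can put exactly 7 objects in every box, avoiding 8 in any single one — so 1002 is tight.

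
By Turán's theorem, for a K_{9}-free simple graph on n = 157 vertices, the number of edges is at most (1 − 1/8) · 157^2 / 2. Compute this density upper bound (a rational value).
Turán density bound = (7/8) · 157^2/2 = 172543/16 ≈ 10783.9375

Turán's theorem: ex(n, K_{r+1}) is achieved by the complete r-partite Turán graph T(n, r) with parts as balanced as possible, and is at most (1 − 1/r) · n^2/2. For r = 8, n = 157: the density bound is (7/8) · 24649/2 = 172543/16 ≈ 10783.9375. The integer-valued extremum is e(T(157, 8)) = 10783, which is strictly less than the density bound 172543/16 since 8 ∤ 157 (the parts of T(157, 8) cannot all be equal).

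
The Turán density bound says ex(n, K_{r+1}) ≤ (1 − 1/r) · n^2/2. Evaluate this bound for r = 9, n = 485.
Turán density bound = (8/9) · 485^2/2 = 940900/9 ≈ 104544.4444

Turán's theorem: ex(n, K_{r+1}) is achieved by the complete r-partite Turán graph T(n, r) with parts as balanced as possible, and is at most (1 − 1/r) · n^2/2. For r = 9, n = 485: the density bound is (8/9) · 235225/2 = 940900/9 ≈ 104544.4444. The integer-valued extremum is e(T(485, 9)) = 104544, which is strictly less than the density bound 940900/9 since 9 ∤ 485 (the parts of T(485, 9) cannot all be equal).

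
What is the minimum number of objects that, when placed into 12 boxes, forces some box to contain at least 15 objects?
n = (15 − 1)·12 + 1 = 169

By the generalised pigeonhole principle, to guarantee some box contains ≥ r objects we need more than (r − 1) · k objects total. Threshold: n = (r − 1) · k + 1. With r = 15 and k = 12: n = 14 · 12 + 1 = 168 + 1 = 169. For n = 168 = 14 · 12, we can put exactly 14 objects in every box, avoiding 15 in any single one — so 169 is tight.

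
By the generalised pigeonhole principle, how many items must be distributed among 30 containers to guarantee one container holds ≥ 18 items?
n = (18 − 1)·30 + 1 = 511

By the generalised pigeonhole principle, to guarantee some box contains ≥ r objects we need more than (r − 1) · k objects total. Threshold: n = (r − 1) · k + 1. With r = 18 and k = 30: n = 17 · 30 + 1 = 510 + 1 = 511. For n = 510 = 17 · 30, we can put exactly 17 objects in every box, avoiding 18 in any single one — so 511 is tight.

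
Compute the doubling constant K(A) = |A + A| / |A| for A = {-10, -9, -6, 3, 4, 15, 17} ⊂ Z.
K = |A + A| / |A| = 24/7

Enumerate A + A = {a + b : a, b ∈ A}. With |A| = 7, there are |A|^2 = 49 ordered sum pairs; collecting distinct values, A + A = {-20, -19, -18, -16, -15, -12, -7, -6, -5, -3, -2, 5, 6, 7, 8, 9, 11, 18, 19, 20, 21, 30, 32, 34}, so |A + A| = 24. Thus K = 24/7. For comparison, the minimum possible |A + A| over all 7-element sets is 2·7 − 1 = 13 (so min K = 13/7), attained only by arithmetic progressions.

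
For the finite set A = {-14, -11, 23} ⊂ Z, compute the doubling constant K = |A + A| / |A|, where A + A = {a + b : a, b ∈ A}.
K = |A + A| / |A| = 6/3 = 2

Enumerate A + A = {a + b : a, b ∈ A}. With |A| = 3, there are |A|^2 = 9 ordered sum pairs; collecting distinct values, A + A = {-28, -25, -22, 9, 12, 46}, so |A + A| = 6. Thus K = 6/3 = 2. For comparison, the minimum possible |A + A| over all 3-element sets is 2·3 − 1 = 5 (so min K = 5/3), attained only by arithmetic progressions.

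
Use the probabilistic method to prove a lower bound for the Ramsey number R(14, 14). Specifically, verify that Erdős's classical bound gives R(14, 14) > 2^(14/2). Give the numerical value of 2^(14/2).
2^(14/2) = 128; so R(14, 14) > 128

Colour each edge of K_n uniformly at random with red/blue. The expected number of monochromatic K_14 is C(n, 14) · 2 · 2^(−C(14,2)). If C(n, 14) · 2^(1 − C(14,2)) < 1, then with positive probability no monochromatic K_14 exists, so R(14, 14) > n. The standard estimate C(n, 14) ≤ n^14/14! shows this inequality holds whenever n ≤ 2^(14/2) (since 14! · 2^(C(14,2) − 1) > 2^(14^2/2) ≥ n^14). Hence R(14, 14) > 2^(14/2) = 128.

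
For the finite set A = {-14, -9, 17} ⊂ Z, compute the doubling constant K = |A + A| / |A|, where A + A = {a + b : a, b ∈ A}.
K = |A + A| / |A| = 6/3 = 2

Enumerate A + A = {a + b : a, b ∈ A}. With |A| = 3, there are |A|^2 = 9 ordered sum pairs; collecting distinct values, A + A = {-28, -23, -18, 3, 8, 34}, so |A + A| = 6. Thus K = 6/3 = 2. For comparison, the minimum possible |A + A| over all 3-element sets is 2·3 − 1 = 5 (so min K = 5/3), attained only by arithmetic progressions.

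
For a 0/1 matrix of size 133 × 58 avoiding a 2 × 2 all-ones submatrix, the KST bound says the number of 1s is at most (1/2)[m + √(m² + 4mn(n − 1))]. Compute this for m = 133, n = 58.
z(133, 58; 2, 2) ≤ (1/2)[133 + √(133² + 4·133·58·57)] = (1/2)[133 + √1776481] = 732.9235

Kővári–Sós–Turán: let r_1, ..., r_133 be the row sums and z = Σ r_i the total number of 1s. Each pair of columns can share at most one row with both entries 1 (else a 2×2 all-ones block appears), so Σ_i C(r_i, 2) ≤ C(58, 2) = 1653. By convexity Σ_i C(r_i, 2) ≥ 133·C(z/133, 2) = z(z − 133)/(2·133), giving z² − 133z − 133·58·57 ≤ 0 and hence z ≤ (1/2)[133 + √(17689 + 4·439698)] = (1/2)[133 + √1776481] ≈ (1/2)(133 + 1332.847) = 732.9235.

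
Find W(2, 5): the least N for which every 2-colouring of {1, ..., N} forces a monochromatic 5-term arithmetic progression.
W(2, 5) = 178

W(2, 5) = 178. The lower bound W(2, 5) > 177 comes from an explicit good 2-colouring of [1, 177]; the upper bound W(2, 5) ≤ 178 was verified by exhaustive search over 2-colourings of [1, 178].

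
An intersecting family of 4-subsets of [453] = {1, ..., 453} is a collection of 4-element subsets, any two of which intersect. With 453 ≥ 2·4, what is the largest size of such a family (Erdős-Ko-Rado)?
max |F| = C(452, 3) = 15288900

The Erdős-Ko-Rado theorem states: for n ≥ 2k, an intersecting family of k-subsets of an n-element set has size at most C(n − 1, k − 1), with equality for 'star' families {A ⊆ [n] : |A| = k, i ∈ A} (fix an element i). For n = 453, k = 4: C(452, 3) = 15288900.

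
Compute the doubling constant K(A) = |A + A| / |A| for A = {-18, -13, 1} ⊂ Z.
K = |A + A| / |A| = 6/3 = 2

Enumerate A + A = {a + b : a, b ∈ A}. With |A| = 3, there are |A|^2 = 9 ordered sum pairs; collecting distinct values, A + A = {-36, -31, -26, -17, -12, 2}, so |A + A| = 6. Thus K = 6/3 = 2. For comparison, the minimum possible |A + A| over all 3-element sets is 2·3 − 1 = 5 (so min K = 5/3), attained only by arithmetic progressions.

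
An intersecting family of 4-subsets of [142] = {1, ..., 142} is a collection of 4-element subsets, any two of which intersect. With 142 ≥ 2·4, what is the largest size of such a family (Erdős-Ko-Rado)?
max |F| = C(141, 3) = 457310

The Erdős-Ko-Rado theorem states: for n ≥ 2k, an intersecting family of k-subsets of an n-element set has size at most C(n − 1, k − 1), with equality for 'star' families {A ⊆ [n] : |A| = k, i ∈ A} (fix an element i). For n = 142, k = 4: C(141, 3) = 457310.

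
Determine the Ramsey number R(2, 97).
R(2, 97) = 97

R(2, k) = k for all k ≥ 2: in a 2-colouring of K_k, either some edge is red (a red K_2) or all edges are blue (a blue K_k). And K_{96} coloured all-blue has no blue K_97, so R(2, 97) > 96. Hence R(2, 97) = 97.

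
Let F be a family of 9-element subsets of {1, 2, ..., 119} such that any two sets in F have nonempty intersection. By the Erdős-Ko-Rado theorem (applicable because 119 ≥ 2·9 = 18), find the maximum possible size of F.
max |F| = C(118, 8) = 731522134278

Erdős-Ko-Rado (1961): when n ≥ 2k, max |F| = C(n−1, k−1). The bound is attained by the star {A : i ∈ A} for any fixed i ∈ [n]. Here C(119−1, 9−1) = C(118, 8) = 731522134278.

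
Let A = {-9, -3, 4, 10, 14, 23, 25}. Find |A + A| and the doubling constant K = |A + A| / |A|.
K = |A + A| / |A| = 25/7

Enumerate A + A = {a + b : a, b ∈ A}. With |A| = 7, there are |A|^2 = 49 ordered sum pairs; collecting distinct values, A + A = {-18, -12, -6, -5, 1, 5, 7, 8, 11, 14, 16, 18, 20, 22, 24, 27, 28, 29, 33, 35, 37, 39, 46, 48, 50}, so |A + A| = 25. Thus K = 25/7. For comparison, the minimum possible |A + A| over all 7-element sets is 2·7 − 1 = 13 (so min K = 13/7), attained only by arithmetic progressions.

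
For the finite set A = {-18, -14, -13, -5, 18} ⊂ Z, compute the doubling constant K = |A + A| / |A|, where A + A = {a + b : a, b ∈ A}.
K = |A + A| / |A| = 15/5 = 3

Enumerate A + A = {a + b : a, b ∈ A}. With |A| = 5, there are |A|^2 = 25 ordered sum pairs; collecting distinct values, A + A = {-36, -32, -31, -28, -27, -26, -23, -19, -18, -10, 0, 4, 5, 13, 36}, so |A + A| = 15. Thus K = 15/5 = 3. For comparison, the minimum possible |A + A| over all 5-element sets is 2·5 − 1 = 9 (so min K = 9/5), attained only by arithmetic progressions.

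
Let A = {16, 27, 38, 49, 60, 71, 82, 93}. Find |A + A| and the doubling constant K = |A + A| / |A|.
K = |A + A| / |A| = 15/8

Enumerate A + A = {a + b : a, b ∈ A}. With |A| = 8, there are |A|^2 = 64 ordered sum pairs; collecting distinct values, A + A = {32, 43, 54, 65, 76, 87, 98, 109, 120, 131, 142, 153, 164, 175, 186}, so |A + A| = 15. Thus K = 15/8. Here |A + A| = 2|A| − 1 = 15, the minimum possible — so K = 15/8 is minimal, which holds iff A is an arithmetic progression.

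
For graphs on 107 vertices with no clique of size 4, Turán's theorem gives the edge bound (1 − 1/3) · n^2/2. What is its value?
Turán density bound = (2/3) · 107^2/2 = 11449/3 ≈ 3816.3333

Turán's theorem: ex(n, K_{r+1}) is achieved by the complete r-partite Turán graph T(n, r) with parts as balanced as possible, and is at most (1 − 1/r) · n^2/2. For r = 3, n = 107: the density bound is (2/3) · 11449/2 = 11449/3 ≈ 3816.3333. The integer-valued extremum is e(T(107, 3)) = 3816, which is strictly less than the density bound 11449/3 since 3 ∤ 107 (the parts of T(107, 3) cannot all be equal).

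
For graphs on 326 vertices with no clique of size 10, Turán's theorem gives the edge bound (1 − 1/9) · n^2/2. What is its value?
Turán density bound = (8/9) · 326^2/2 = 425104/9 ≈ 47233.7778

Turán's theorem: ex(n, K_{r+1}) is achieved by the complete r-partite Turán graph T(n, r) with parts as balanced as possible, and is at most (1 − 1/r) · n^2/2. For r = 9, n = 326: the density bound is (8/9) · 106276/2 = 425104/9 ≈ 47233.7778. The integer-valued extremum is e(T(326, 9)) = 47233, which is strictly less than the density bound 425104/9 since 9 ∤ 326 (the parts of T(326, 9) cannot all be equal).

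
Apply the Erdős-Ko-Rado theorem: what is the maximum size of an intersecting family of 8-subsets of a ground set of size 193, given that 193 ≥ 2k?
max |F| = C(192, 7) = 1708566412608

Erdős-Ko-Rado (1961): when n ≥ 2k, max |F| = C(n−1, k−1). The bound is attained by the star {A : i ∈ A} for any fixed i ∈ [n]. Here C(193−1, 8−1) = C(192, 7) = 1708566412608.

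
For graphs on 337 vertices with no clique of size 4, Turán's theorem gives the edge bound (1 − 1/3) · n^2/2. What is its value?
Turán density bound = (2/3) · 337^2/2 = 113569/3 ≈ 37856.3333

Turán's theorem: ex(n, K_{r+1}) is achieved by the complete r-partite Turán graph T(n, r) with parts as balanced as possible, and is at most (1 − 1/r) · n^2/2. For r = 3, n = 337: the density bound is (2/3) · 113569/2 = 113569/3 ≈ 37856.3333. The integer-valued extremum is e(T(337, 3)) = 37856, which is strictly less than the density bound 113569/3 since 3 ∤ 337 (the parts of T(337, 3) cannot all be equal).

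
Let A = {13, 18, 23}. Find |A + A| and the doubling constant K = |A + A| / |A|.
K = |A + A| / |A| = 5/3

Enumerate A + A = {a + b : a, b ∈ A}. With |A| = 3, there are |A|^2 = 9 ordered sum pairs; collecting distinct values, A + A = {26, 31, 36, 41, 46}, so |A + A| = 5. Thus K = 5/3. Here |A + A| = 2|A| − 1 = 5, the minimum possible — so K = 5/3 is minimal, which holds iff A is an arithmetic progression.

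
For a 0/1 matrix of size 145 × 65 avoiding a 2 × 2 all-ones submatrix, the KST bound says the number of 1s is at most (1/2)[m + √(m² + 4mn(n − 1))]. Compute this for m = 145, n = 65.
z(145, 65; 2, 2) ≤ (1/2)[145 + √(145² + 4·145·65·64)] = (1/2)[145 + √2433825] = 852.5361

Kővári–Sós–Turán: let r_1, ..., r_145 be the row sums and z = Σ r_i the total number of 1s. Each pair of columns can share at most one row with both entries 1 (else a 2×2 all-ones block appears), so Σ_i C(r_i, 2) ≤ C(65, 2) = 2080. By convexity Σ_i C(r_i, 2) ≥ 145·C(z/145, 2) = z(z − 145)/(2·145), giving z² − 145z − 145·65·64 ≤ 0 and hence z ≤ (1/2)[145 + √(21025 + 4·603200)] = (1/2)[145 + √2433825] ≈ (1/2)(145 + 1560.0721) = 852.5361.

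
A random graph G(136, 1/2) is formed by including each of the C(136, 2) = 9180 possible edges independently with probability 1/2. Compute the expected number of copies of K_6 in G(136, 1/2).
E[# K_6] = C(136, 6) · (1/2)^C(6, 2) = 7858539612 / 2^15 = 1964634903/8192 ≈ 239823.596558

For each 6-subset S of vertices (there are C(136, 6) = 7858539612 such S), let X_S = 1 if S induces a K_6 (all C(6, 2) = 15 edges present). Then P(X_S = 1) = (1/2)^15 = 1/32768. By linearity of expectation, E[# K_6] = C(136, 6) · (1/2)^15 = 7858539612 / 32768 = 1964634903/8192 ≈ 239823.596558.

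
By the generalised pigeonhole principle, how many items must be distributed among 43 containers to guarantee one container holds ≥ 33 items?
n = (33 − 1)·43 + 1 = 1377

By the generalised pigeonhole principle, to guarantee some box contains ≥ r objects we need more than (r − 1) · k objects total. Threshold: n = (r − 1) · k + 1. With r = 33 and k = 43: n = 32 · 43 + 1 = 1376 + 1 = 1377. For n = 1376 = 32 · 43, we can put exactly 32 objects in every box, avoiding 33 in any single one — so 1377 is tight.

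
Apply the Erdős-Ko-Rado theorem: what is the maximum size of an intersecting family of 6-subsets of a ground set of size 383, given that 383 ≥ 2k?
max |F| = C(382, 5) = 66027020346

The Erdős-Ko-Rado theorem states: for n ≥ 2k, an intersecting family of k-subsets of an n-element set has size at most C(n − 1, k − 1), with equality for 'star' families {A ⊆ [n] : |A| = k, i ∈ A} (fix an element i). For n = 383, k = 6: C(382, 5) = 66027020346.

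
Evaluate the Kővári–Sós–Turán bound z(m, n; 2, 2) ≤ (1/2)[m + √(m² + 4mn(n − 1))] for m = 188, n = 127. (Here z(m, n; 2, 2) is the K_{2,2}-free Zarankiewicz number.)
z(188, 127; 2, 2) ≤ (1/2)[188 + √(188² + 4·188·127·126)] = (1/2)[188 + √12068848] = 1831.0124

Kővári–Sós–Turán: let r_1, ..., r_188 be the row sums and z = Σ r_i the total number of 1s. Each pair of columns can share at most one row with both entries 1 (else a 2×2 all-ones block appears), so Σ_i C(r_i, 2) ≤ C(127, 2) = 8001. By convexity Σ_i C(r_i, 2) ≥ 188·C(z/188, 2) = z(z − 188)/(2·188), giving z² − 188z − 188·127·126 ≤ 0 and hence z ≤ (1/2)[188 + √(35344 + 4·3008376)] = (1/2)[188 + √12068848] ≈ (1/2)(188 + 3474.0248) = 1831.0124.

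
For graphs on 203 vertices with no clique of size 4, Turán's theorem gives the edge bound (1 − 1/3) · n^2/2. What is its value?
Turán density bound = (2/3) · 203^2/2 = 41209/3 ≈ 13736.3333

Turán's theorem: ex(n, K_{r+1}) is achieved by the complete r-partite Turán graph T(n, r) with parts as balanced as possible, and is at most (1 − 1/r) · n^2/2. For r = 3, n = 203: the density bound is (2/3) · 41209/2 = 41209/3 ≈ 13736.3333. The integer-valued extremum is e(T(203, 3)) = 13736, which is strictly less than the density bound 41209/3 since 3 ∤ 203 (the parts of T(203, 3) cannot all be equal).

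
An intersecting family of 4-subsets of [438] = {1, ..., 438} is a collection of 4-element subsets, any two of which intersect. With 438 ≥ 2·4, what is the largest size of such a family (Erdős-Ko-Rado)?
max |F| = C(437, 3) = 13813570

Erdős-Ko-Rado (1961): when n ≥ 2k, max |F| = C(n−1, k−1). The bound is attained by the star {A : i ∈ A} for any fixed i ∈ [n]. Here C(438−1, 4−1) = C(437, 3) = 13813570.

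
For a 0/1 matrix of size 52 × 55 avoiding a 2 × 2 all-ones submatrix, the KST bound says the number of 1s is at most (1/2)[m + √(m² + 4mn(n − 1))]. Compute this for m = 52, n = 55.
z(52, 55; 2, 2) ≤ (1/2)[52 + √(52² + 4·52·55·54)] = (1/2)[52 + √620464] = 419.8477

Kővári–Sós–Turán: let r_1, ..., r_52 be the row sums and z = Σ r_i the total number of 1s. Each pair of columns can share at most one row with both entries 1 (else a 2×2 all-ones block appears), so Σ_i C(r_i, 2) ≤ C(55, 2) = 1485. By convexity Σ_i C(r_i, 2) ≥ 52·C(z/52, 2) = z(z − 52)/(2·52), giving z² − 52z − 52·55·54 ≤ 0 and hence z ≤ (1/2)[52 + √(2704 + 4·154440)] = (1/2)[52 + √620464] ≈ (1/2)(52 + 787.6954) = 419.8477.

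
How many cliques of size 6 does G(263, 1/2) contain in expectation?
E[# K_6] = C(263, 6) · (1/2)^C(6, 2) = 433968161991 / 2^15 ≈ 13243657.287323

For each 6-subset S of vertices (there are C(263, 6) = 433968161991 such S), let X_S = 1 if S induces a K_6 (all C(6, 2) = 15 edges present). Then P(X_S = 1) = (1/2)^15 = 1/32768. By linearity of expectation, E[# K_6] = C(263, 6) · (1/2)^15 = 433968161991 / 32768 ≈ 13243657.287323.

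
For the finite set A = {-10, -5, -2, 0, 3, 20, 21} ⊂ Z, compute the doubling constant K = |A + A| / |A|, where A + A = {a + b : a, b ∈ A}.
K = |A + A| / |A| = 25/7

Enumerate A + A = {a + b : a, b ∈ A}. With |A| = 7, there are |A|^2 = 49 ordered sum pairs; collecting distinct values, A + A = {-20, -15, -12, -10, -7, -5, -4, -2, 0, 1, 3, 6, 10, 11, 15, 16, 18, 19, 20, 21, 23, 24, 40, 41, 42}, so |A + A| = 25. Thus K = 25/7. For comparison, the minimum possible |A + A| over all 7-element sets is 2·7 − 1 = 13 (so min K = 13/7), attained only by arithmetic progressions.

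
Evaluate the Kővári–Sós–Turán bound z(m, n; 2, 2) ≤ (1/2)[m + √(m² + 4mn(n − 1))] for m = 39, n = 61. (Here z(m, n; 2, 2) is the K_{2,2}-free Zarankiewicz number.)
z(39, 61; 2, 2) ≤ (1/2)[39 + √(39² + 4·39·61·60)] = (1/2)[39 + √572481] = 397.8124

Kővári–Sós–Turán: let r_1, ..., r_39 be the row sums and z = Σ r_i the total number of 1s. Each pair of columns can share at most one row with both entries 1 (else a 2×2 all-ones block appears), so Σ_i C(r_i, 2) ≤ C(61, 2) = 1830. By convexity Σ_i C(r_i, 2) ≥ 39·C(z/39, 2) = z(z − 39)/(2·39), giving z² − 39z − 39·61·60 ≤ 0 and hence z ≤ (1/2)[39 + √(1521 + 4·142740)] = (1/2)[39 + √572481] ≈ (1/2)(39 + 756.6247) = 397.8124.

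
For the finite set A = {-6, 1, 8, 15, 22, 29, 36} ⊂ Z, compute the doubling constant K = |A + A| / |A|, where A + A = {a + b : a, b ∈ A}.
K = |A + A| / |A| = 13/7

Enumerate A + A = {a + b : a, b ∈ A}. With |A| = 7, there are |A|^2 = 49 ordered sum pairs; collecting distinct values, A + A = {-12, -5, 2, 9, 16, 23, 30, 37, 44, 51, 58, 65, 72}, so |A + A| = 13. Thus K = 13/7. Here |A + A| = 2|A| − 1 = 13, the minimum possible — so K = 13/7 is minimal, which holds iff A is an arithmetic progression.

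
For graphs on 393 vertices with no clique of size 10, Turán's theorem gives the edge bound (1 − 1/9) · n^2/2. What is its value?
Turán density bound = (8/9) · 393^2/2 = 68644

Turán's theorem: ex(n, K_{r+1}) is achieved by the complete r-partite Turán graph T(n, r) with parts as balanced as possible, and is at most (1 − 1/r) · n^2/2. For r = 9, n = 393: the density bound is (8/9) · 154449/2 = 68644. The integer-valued extremum is e(T(393, 9)) = 68643, which is strictly less than the density bound 68644 since 9 ∤ 393 (the parts of T(393, 9) cannot all be equal).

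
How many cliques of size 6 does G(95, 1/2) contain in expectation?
E[# K_6] = C(95, 6) · (1/2)^C(6, 2) = 869107785 / 2^15 ≈ 26523.064728

For each 6-subset S of vertices (there are C(95, 6) = 869107785 such S), let X_S = 1 if S induces a K_6 (all C(6, 2) = 15 edges present). Then P(X_S = 1) = (1/2)^15 = 1/32768. By linearity of expectation, E[# K_6] = C(95, 6) · (1/2)^15 = 869107785 / 32768 ≈ 26523.064728.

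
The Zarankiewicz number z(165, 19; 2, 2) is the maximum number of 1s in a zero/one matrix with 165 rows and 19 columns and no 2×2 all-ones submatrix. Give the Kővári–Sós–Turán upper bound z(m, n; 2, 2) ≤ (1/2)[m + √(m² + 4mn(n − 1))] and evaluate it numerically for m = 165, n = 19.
z(165, 19; 2, 2) ≤ (1/2)[165 + √(165² + 4·165·19·18)] = (1/2)[165 + √252945] = 333.9682

Kővári–Sós–Turán: let r_1, ..., r_165 be the row sums and z = Σ r_i the total number of 1s. Each pair of columns can share at most one row with both entries 1 (else a 2×2 all-ones block appears), so Σ_i C(r_i, 2) ≤ C(19, 2) = 171. By convexity Σ_i C(r_i, 2) ≥ 165·C(z/165, 2) = z(z − 165)/(2·165), giving z² − 165z − 165·19·18 ≤ 0 and hence z ≤ (1/2)[165 + √(27225 + 4·56430)] = (1/2)[165 + √252945] ≈ (1/2)(165 + 502.9364) = 333.9682.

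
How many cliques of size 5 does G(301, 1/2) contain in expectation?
E[# K_5] = C(301, 5) · (1/2)^C(5, 2) = 19913628735 / 2^10 ≈ 19446903.061523

For each 5-subset S of vertices (there are C(301, 5) = 19913628735 such S), let X_S = 1 if S induces a K_5 (all C(5, 2) = 10 edges present). Then P(X_S = 1) = (1/2)^10 = 1/1024. By linearity of expectation, E[# K_5] = C(301, 5) · (1/2)^10 = 19913628735 / 1024 ≈ 19446903.061523.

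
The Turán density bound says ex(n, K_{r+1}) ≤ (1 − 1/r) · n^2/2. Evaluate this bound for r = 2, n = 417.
Turán density bound = (1/2) · 417^2/2 = 173889/4 ≈ 43472.25

Turán's theorem: ex(n, K_{r+1}) is achieved by the complete r-partite Turán graph T(n, r) with parts as balanced as possible, and is at most (1 − 1/r) · n^2/2. For r = 2, n = 417: the density bound is (1/2) · 173889/2 = 173889/4 ≈ 43472.25. The integer-valued extremum is e(T(417, 2)) = 43472, which is strictly less than the density bound 173889/4 since 2 ∤ 417 (the parts of T(417, 2) cannot all be equal).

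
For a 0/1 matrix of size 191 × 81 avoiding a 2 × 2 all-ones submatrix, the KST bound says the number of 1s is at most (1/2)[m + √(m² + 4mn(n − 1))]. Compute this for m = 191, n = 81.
z(191, 81; 2, 2) ≤ (1/2)[191 + √(191² + 4·191·81·80)] = (1/2)[191 + √4987201] = 1212.1021

Kővári–Sós–Turán: let r_1, ..., r_191 be the row sums and z = Σ r_i the total number of 1s. Each pair of columns can share at most one row with both entries 1 (else a 2×2 all-ones block appears), so Σ_i C(r_i, 2) ≤ C(81, 2) = 3240. By convexity Σ_i C(r_i, 2) ≥ 191·C(z/191, 2) = z(z − 191)/(2·191), giving z² − 191z − 191·81·80 ≤ 0 and hence z ≤ (1/2)[191 + √(36481 + 4·1237680)] = (1/2)[191 + √4987201] ≈ (1/2)(191 + 2233.2042) = 1212.1021.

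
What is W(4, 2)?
W(4, 2) = 4 + 1 = 5

A 2-term AP is any pair of integers, so a monochromatic 2-AP exists iff some colour is used at least twice. With 4 colours, the colouring i ↦ i on {1, ..., 4} uses each colour once, avoiding any monochromatic pair, so W(4, 2) > 4. For {1, ..., 5}, pigeonhole forces two integers of the same colour, which form a monochromatic 2-AP. Hence W(4, 2) = 5.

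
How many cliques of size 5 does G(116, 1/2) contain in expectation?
E[# K_5] = C(116, 5) · (1/2)^C(5, 2) = 160389488 / 2^10 = 10024343/64 = 156630.359375

For each 5-subset S of vertices (there are C(116, 5) = 160389488 such S), let X_S = 1 if S induces a K_5 (all C(5, 2) = 10 edges present). Then P(X_S = 1) = (1/2)^10 = 1/1024. By linearity of expectation, E[# K_5] = C(116, 5) · (1/2)^10 = 160389488 / 1024 = 10024343/64 = 156630.359375.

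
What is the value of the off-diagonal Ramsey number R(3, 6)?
R(3, 6) = 18

Lower bound: an explicit 2-colouring of K_{17} (typically a Paley-type or other structured construction) avoids a red K_3 and a blue K_6, showing R(3, 6) > 17.
Upper bound: the simple Erdős–Szekeres recurrence only gives R(3, 6) ≤ 20; the tight bound R(3, 6) ≤ 18 requires a sharper case analysis (or computer search) of 2-colourings of K_{18}.
Hence R(3, 6) = 18.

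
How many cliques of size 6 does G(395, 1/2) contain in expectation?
E[# K_6] = C(395, 6) · (1/2)^C(6, 2) = 5077860934510 / 2^15 = 2538930467255/16384 ≈ 154964017.776794

For each 6-subset S of vertices (there are C(395, 6) = 5077860934510 such S), let X_S = 1 if S induces a K_6 (all C(6, 2) = 15 edges present). Then P(X_S = 1) = (1/2)^15 = 1/32768. By linearity of expectation, E[# K_6] = C(395, 6) · (1/2)^15 = 5077860934510 / 32768 = 2538930467255/16384 ≈ 154964017.776794.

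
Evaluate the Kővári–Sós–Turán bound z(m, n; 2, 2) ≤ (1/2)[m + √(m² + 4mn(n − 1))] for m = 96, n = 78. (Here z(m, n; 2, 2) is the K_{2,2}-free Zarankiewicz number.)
z(96, 78; 2, 2) ≤ (1/2)[96 + √(96² + 4·96·78·77)] = (1/2)[96 + √2315520] = 808.8416

Kővári–Sós–Turán: let r_1, ..., r_96 be the row sums and z = Σ r_i the total number of 1s. Each pair of columns can share at most one row with both entries 1 (else a 2×2 all-ones block appears), so Σ_i C(r_i, 2) ≤ C(78, 2) = 3003. By convexity Σ_i C(r_i, 2) ≥ 96·C(z/96, 2) = z(z − 96)/(2·96), giving z² − 96z − 96·78·77 ≤ 0 and hence z ≤ (1/2)[96 + √(9216 + 4·576576)] = (1/2)[96 + √2315520] ≈ (1/2)(96 + 1521.6833) = 808.8416.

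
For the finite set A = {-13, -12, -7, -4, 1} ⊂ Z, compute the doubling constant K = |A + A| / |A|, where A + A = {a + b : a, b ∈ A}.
K = |A + A| / |A| = 14/5

Enumerate A + A = {a + b : a, b ∈ A}. With |A| = 5, there are |A|^2 = 25 ordered sum pairs; collecting distinct values, A + A = {-26, -25, -24, -20, -19, -17, -16, -14, -12, -11, -8, -6, -3, 2}, so |A + A| = 14. Thus K = 14/5. For comparison, the minimum possible |A + A| over all 5-element sets is 2·5 − 1 = 9 (so min K = 9/5), attained only by arithmetic progressions.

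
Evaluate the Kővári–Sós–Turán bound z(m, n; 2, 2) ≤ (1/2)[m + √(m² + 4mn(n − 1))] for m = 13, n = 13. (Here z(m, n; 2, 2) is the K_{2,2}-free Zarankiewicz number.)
z(13, 13; 2, 2) ≤ (1/2)[13 + √(13² + 4·13·13·12)] = (1/2)[13 + √8281] = 52

Kővári–Sós–Turán: let r_1, ..., r_13 be the row sums and z = Σ r_i the total number of 1s. Each pair of columns can share at most one row with both entries 1 (else a 2×2 all-ones block appears), so Σ_i C(r_i, 2) ≤ C(13, 2) = 78. By convexity Σ_i C(r_i, 2) ≥ 13·C(z/13, 2) = z(z − 13)/(2·13), giving z² − 13z − 13·13·12 ≤ 0 and hence z ≤ (1/2)[13 + √(169 + 4·2028)] = (1/2)[13 + √8281] ≈ (1/2)(13 + 91) = 52.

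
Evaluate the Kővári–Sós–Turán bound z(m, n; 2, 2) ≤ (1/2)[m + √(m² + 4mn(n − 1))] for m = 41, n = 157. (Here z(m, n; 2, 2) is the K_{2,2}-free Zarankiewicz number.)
z(41, 157; 2, 2) ≤ (1/2)[41 + √(41² + 4·41·157·156)] = (1/2)[41 + √4018369] = 1022.7935

Kővári–Sós–Turán: let r_1, ..., r_41 be the row sums and z = Σ r_i the total number of 1s. Each pair of columns can share at most one row with both entries 1 (else a 2×2 all-ones block appears), so Σ_i C(r_i, 2) ≤ C(157, 2) = 12246. By convexity Σ_i C(r_i, 2) ≥ 41·C(z/41, 2) = z(z − 41)/(2·41), giving z² − 41z − 41·157·156 ≤ 0 and hence z ≤ (1/2)[41 + √(1681 + 4·1004172)] = (1/2)[41 + √4018369] ≈ (1/2)(41 + 2004.587) = 1022.7935.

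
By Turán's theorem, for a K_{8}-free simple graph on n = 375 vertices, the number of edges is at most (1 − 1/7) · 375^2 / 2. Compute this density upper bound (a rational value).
Turán density bound = (6/7) · 375^2/2 = 421875/7 ≈ 60267.8571

Turán's theorem: ex(n, K_{r+1}) is achieved by the complete r-partite Turán graph T(n, r) with parts as balanced as possible, and is at most (1 − 1/r) · n^2/2. For r = 7, n = 375: the density bound is (6/7) · 140625/2 = 421875/7 ≈ 60267.8571. The integer-valued extremum is e(T(375, 7)) = 60267, which is strictly less than the density bound 421875/7 since 7 ∤ 375 (the parts of T(375, 7) cannot all be equal).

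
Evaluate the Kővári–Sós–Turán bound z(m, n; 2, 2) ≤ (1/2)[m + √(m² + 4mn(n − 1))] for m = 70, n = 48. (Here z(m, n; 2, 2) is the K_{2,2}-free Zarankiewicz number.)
z(70, 48; 2, 2) ≤ (1/2)[70 + √(70² + 4·70·48·47)] = (1/2)[70 + √636580] = 433.9298

Kővári–Sós–Turán: let r_1, ..., r_70 be the row sums and z = Σ r_i the total number of 1s. Each pair of columns can share at most one row with both entries 1 (else a 2×2 all-ones block appears), so Σ_i C(r_i, 2) ≤ C(48, 2) = 1128. By convexity Σ_i C(r_i, 2) ≥ 70·C(z/70, 2) = z(z − 70)/(2·70), giving z² − 70z − 70·48·47 ≤ 0 and hence z ≤ (1/2)[70 + √(4900 + 4·157920)] = (1/2)[70 + √636580] ≈ (1/2)(70 + 797.8596) = 433.9298.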